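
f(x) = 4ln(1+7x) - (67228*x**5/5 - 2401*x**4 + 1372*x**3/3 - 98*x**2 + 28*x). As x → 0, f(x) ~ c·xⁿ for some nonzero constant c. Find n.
6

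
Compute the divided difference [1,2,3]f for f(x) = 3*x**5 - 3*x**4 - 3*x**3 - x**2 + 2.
176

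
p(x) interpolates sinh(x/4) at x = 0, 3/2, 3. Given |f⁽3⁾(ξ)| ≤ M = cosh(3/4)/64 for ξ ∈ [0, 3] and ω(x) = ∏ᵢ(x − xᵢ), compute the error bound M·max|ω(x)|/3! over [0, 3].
sqrt(3)*cosh(3/4)/512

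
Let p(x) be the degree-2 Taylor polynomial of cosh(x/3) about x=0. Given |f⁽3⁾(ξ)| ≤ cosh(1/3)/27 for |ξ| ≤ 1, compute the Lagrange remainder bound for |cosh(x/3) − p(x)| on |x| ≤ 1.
cosh(1/3)/162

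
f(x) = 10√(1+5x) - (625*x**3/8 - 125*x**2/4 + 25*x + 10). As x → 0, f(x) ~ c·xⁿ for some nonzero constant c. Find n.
4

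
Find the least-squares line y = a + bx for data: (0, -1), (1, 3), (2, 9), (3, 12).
a = -1, b = 9/2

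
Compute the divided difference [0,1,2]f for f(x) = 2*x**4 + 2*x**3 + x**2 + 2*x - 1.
21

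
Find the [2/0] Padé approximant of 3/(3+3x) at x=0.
x**2 - x + 1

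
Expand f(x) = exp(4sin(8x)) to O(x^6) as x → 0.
1 + 32*x + 512*x**2 + 5120*x**3 + 32768*x**4 + 1589248*x**5/15 + O(x**6)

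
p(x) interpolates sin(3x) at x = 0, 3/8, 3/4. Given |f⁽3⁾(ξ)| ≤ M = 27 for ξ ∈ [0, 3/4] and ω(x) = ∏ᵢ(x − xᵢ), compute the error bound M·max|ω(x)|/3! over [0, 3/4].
27*sqrt(3)/512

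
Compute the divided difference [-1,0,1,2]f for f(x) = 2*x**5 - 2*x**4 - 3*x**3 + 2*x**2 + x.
3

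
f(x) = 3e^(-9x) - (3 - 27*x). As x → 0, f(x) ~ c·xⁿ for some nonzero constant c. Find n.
2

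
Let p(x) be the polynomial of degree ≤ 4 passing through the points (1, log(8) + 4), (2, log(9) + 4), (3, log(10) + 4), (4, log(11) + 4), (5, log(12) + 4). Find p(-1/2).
log(429496729600000000000000000000000*11**(31/32)*2**(25/128)*3**(19/128)*5**(13/64)/1259146754955705275366853393770193) + 4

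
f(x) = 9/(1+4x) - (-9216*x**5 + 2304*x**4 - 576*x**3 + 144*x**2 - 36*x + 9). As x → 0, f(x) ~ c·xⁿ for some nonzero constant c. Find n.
6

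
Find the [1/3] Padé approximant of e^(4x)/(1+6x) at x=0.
(10*x/7 + 1)/(304*x**3/21 - 92*x**2/7 + 24*x/7 + 1)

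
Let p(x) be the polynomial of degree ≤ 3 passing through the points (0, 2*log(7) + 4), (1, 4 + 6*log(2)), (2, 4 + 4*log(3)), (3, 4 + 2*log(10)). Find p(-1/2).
log(583443*35**(3/8)*6**(1/4)/81920) + 4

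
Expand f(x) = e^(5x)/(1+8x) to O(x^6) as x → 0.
1 - 3*x + 73*x**2/2 - 1627*x**3/6 + 17563*x**4/8 - 420887*x**5/24 + O(x**6)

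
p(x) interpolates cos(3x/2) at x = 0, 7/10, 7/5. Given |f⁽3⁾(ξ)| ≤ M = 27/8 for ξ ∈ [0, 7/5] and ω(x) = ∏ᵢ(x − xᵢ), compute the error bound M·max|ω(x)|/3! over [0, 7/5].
343*sqrt(3)/8000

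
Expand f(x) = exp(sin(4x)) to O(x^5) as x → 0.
1 + 4*x + 8*x**2 - 32*x**4 + O(x**5)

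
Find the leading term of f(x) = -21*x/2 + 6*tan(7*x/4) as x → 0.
343*x**3/32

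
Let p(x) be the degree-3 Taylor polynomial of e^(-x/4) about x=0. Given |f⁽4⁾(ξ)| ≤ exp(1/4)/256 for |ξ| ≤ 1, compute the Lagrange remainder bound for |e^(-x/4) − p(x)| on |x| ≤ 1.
exp(1/4)/6144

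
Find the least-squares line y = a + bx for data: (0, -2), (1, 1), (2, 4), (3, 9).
a = -12/5, b = 18/5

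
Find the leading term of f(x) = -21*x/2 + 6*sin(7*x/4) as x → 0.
-343*x**3/64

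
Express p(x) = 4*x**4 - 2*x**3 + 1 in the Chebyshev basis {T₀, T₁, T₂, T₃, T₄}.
(5/2)T₀ + (-3/2)T₁ + (2)T₂ + (-1/2)T₃ + (1/2)T₄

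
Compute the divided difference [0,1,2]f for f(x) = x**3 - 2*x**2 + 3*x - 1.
1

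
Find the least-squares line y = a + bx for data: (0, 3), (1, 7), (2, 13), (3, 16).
a = 3, b = 9/2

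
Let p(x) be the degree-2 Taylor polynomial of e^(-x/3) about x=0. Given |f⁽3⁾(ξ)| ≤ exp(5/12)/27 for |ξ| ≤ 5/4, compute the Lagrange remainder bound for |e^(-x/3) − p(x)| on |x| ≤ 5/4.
125*exp(5/12)/10368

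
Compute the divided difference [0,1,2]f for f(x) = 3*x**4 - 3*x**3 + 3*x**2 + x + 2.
15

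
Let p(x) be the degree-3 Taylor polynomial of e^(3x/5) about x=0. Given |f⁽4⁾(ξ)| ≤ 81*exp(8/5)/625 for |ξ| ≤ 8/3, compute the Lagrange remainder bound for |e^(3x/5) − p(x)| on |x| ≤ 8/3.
512*exp(8/5)/1875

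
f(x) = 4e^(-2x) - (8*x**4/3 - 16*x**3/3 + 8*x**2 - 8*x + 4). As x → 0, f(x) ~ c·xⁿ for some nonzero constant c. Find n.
5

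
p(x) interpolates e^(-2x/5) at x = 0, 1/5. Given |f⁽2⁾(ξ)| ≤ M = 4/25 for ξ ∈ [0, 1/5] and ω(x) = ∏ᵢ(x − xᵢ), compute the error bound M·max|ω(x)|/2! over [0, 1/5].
1/1250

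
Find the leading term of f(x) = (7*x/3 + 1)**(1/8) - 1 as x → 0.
7*x/24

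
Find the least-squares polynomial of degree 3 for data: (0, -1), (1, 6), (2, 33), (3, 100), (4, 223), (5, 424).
-65/63 + (607/189)x + (89/126)x² + (169/54)x³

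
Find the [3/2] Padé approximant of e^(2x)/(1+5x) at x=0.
(2936*x**3/8295 + 402*x**2/395 + 4173*x/2765 + 1)/(-6787*x**2/2765 + 12468*x/2765 + 1)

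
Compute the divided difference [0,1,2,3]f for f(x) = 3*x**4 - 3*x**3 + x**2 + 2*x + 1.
15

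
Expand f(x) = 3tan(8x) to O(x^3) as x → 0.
24*x + O(x**3)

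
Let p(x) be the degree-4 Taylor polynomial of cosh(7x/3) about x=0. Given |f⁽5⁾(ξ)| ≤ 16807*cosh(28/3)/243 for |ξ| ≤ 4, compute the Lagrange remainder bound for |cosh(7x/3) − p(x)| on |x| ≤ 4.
2151296*cosh(28/3)/3645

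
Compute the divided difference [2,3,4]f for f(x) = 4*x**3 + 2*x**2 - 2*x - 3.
38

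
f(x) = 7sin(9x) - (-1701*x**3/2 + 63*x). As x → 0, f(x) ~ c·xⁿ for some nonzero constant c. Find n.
5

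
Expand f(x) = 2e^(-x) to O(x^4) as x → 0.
2 - 2*x + x**2 - x**3/3 + O(x**4)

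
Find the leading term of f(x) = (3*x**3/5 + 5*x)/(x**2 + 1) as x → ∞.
3*x/5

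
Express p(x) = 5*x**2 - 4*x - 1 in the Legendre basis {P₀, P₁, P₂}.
(2/3)P₀ + (-4)P₁ + (10/3)P₂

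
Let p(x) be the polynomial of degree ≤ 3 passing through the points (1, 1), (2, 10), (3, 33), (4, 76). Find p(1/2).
-1/8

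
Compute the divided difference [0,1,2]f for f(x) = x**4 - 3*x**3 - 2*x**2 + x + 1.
-4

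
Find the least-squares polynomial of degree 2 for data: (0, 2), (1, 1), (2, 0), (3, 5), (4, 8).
2 + (-12/5)x + x²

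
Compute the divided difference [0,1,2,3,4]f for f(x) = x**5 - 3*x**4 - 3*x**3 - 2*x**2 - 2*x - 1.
7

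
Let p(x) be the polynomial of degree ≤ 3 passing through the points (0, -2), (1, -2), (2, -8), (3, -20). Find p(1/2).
-5/4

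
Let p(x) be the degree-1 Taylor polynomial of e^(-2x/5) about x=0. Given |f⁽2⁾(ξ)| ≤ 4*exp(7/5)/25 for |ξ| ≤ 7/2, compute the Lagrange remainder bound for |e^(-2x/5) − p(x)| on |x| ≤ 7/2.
49*exp(7/5)/50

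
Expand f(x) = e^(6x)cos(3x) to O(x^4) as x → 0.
1 + 6*x + 27*x**2/2 + 9*x**3 + O(x**4)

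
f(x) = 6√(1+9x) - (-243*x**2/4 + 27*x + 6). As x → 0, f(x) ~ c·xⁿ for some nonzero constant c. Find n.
3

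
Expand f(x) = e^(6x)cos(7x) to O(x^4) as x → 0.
1 + 6*x - 13*x**2/2 - 111*x**3 + O(x**4)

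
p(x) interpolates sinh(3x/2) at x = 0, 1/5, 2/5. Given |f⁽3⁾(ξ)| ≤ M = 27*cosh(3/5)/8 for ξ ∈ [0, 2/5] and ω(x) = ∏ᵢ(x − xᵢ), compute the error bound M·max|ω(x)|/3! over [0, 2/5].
sqrt(3)*cosh(3/5)/1000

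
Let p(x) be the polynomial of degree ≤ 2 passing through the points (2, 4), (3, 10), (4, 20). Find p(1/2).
5/2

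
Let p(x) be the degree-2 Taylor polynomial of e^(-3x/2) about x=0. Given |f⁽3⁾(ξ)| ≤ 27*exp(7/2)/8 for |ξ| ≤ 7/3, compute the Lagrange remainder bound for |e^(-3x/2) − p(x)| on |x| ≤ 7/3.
343*exp(7/2)/48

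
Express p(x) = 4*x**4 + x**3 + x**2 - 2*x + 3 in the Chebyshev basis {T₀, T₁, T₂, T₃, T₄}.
(5)T₀ + (-5/4)T₁ + (5/2)T₂ + (1/4)T₃ + (1/2)T₄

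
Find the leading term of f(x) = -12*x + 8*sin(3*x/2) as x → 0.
-9*x**3/2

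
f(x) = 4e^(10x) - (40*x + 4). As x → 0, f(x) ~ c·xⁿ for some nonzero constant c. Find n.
2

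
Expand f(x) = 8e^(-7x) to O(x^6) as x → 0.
8 - 56*x + 196*x**2 - 1372*x**3/3 + 2401*x**4/3 - 16807*x**5/15 + O(x**6)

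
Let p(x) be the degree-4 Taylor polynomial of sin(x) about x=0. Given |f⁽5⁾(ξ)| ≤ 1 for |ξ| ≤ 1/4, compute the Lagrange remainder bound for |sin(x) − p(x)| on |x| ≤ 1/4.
1/122880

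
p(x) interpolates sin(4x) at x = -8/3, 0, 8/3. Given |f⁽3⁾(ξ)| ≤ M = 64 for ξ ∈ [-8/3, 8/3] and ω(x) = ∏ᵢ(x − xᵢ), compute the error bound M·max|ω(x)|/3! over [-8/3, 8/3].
32768*sqrt(3)/729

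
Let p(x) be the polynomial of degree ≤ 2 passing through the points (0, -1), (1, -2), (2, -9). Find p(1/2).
-3/4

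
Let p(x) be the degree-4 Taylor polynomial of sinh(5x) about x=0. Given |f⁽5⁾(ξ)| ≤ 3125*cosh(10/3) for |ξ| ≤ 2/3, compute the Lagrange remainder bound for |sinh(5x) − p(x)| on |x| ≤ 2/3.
2500*cosh(10/3)/729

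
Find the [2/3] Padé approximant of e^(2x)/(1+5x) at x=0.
(106*x**2/305 + 309*x/305 + 1)/(1468*x**3/915 - 1407*x**2/305 + 1224*x/305 + 1)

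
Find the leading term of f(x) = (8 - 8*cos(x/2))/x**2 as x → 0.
1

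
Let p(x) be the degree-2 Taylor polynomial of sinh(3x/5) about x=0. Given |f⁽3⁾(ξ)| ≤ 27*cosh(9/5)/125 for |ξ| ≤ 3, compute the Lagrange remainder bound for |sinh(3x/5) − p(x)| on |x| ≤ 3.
243*cosh(9/5)/250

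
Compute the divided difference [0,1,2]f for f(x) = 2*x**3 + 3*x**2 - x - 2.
9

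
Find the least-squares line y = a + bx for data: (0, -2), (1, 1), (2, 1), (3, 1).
a = -11/10, b = 9/10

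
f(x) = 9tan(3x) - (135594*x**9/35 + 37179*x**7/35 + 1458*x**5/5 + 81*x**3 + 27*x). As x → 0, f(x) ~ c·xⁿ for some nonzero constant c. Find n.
11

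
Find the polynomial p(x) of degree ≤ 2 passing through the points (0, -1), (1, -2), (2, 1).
2*x**2 - 3*x - 1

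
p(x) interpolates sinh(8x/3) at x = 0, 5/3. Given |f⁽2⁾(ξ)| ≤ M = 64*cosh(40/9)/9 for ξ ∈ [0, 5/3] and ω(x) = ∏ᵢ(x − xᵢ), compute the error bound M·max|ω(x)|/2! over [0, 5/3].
200*cosh(40/9)/81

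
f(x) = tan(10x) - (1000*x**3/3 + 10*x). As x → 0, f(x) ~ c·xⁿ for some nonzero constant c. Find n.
5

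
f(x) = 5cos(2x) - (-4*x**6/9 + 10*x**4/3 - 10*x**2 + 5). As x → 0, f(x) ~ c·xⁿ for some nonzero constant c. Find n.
8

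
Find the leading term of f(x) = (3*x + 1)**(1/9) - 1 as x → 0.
x/3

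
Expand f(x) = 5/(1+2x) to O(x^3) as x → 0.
5 - 10*x + 20*x**2 + O(x**3)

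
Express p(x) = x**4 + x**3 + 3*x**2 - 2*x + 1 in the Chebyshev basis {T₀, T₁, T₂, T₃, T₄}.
(23/8)T₀ + (-5/4)T₁ + (2)T₂ + (1/4)T₃ + (1/8)T₄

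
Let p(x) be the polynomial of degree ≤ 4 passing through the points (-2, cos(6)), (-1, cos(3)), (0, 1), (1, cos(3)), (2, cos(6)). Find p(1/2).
5*cos(3)/16 - cos(6)/64 + 45/64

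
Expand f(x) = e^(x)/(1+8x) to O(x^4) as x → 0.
1 - 7*x + 113*x**2/2 - 2711*x**3/6 + O(x**4)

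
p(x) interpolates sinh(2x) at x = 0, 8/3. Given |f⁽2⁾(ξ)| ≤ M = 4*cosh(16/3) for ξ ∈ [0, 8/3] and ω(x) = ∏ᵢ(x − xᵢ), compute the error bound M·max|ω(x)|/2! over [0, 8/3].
32*cosh(16/3)/9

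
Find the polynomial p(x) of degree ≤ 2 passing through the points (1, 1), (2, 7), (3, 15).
x**2 + 3*x - 3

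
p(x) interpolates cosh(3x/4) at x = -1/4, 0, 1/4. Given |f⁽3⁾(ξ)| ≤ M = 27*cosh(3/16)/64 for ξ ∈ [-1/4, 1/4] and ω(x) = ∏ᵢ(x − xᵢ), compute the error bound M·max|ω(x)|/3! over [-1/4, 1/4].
sqrt(3)*cosh(3/16)/4096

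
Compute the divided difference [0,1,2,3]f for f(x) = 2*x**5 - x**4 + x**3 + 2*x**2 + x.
45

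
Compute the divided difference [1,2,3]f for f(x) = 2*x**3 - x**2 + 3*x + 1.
11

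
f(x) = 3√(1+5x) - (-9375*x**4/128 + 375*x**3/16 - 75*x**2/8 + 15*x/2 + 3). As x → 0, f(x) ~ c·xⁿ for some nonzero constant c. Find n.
5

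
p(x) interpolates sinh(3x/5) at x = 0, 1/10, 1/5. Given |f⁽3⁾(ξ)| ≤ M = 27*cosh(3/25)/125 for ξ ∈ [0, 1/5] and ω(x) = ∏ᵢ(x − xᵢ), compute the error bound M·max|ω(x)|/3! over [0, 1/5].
sqrt(3)*cosh(3/25)/125000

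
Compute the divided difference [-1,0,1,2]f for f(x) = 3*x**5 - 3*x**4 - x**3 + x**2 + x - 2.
8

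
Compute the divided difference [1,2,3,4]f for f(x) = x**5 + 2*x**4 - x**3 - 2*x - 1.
84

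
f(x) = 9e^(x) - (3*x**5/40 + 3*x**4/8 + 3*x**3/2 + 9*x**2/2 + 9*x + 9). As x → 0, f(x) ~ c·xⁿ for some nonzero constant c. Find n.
6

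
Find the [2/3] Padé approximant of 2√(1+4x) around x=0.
(14*x**2 + 56*x/5 + 2)/(-2*x**3/5 + 9*x**2/5 + 18*x/5 + 1)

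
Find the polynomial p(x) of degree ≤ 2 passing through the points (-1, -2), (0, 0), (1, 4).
x**2 + 3*x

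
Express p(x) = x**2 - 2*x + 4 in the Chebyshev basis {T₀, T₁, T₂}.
(9/2)T₀ + (-2)T₁ + (1/2)T₂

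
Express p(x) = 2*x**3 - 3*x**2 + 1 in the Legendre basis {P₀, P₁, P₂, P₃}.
(6/5)P₁ + (-2)P₂ + (4/5)P₃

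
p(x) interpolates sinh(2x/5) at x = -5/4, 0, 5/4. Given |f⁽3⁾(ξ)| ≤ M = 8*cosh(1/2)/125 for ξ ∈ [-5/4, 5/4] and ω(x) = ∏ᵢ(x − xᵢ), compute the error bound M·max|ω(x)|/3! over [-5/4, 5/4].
sqrt(3)*cosh(1/2)/216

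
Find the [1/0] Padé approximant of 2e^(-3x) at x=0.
2 - 6*x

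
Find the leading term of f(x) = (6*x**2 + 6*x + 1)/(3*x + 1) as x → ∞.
2*x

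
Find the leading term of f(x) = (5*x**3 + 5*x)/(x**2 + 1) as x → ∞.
5*x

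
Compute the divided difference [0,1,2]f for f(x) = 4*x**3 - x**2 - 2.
11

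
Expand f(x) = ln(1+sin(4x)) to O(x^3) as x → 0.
4*x - 8*x**2 + O(x**3)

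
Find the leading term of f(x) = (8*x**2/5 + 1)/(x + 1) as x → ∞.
8*x/5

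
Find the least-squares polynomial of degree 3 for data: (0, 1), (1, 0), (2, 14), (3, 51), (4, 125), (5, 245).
58/63 + (-1447/378)x + (355/252)x² + (197/108)x³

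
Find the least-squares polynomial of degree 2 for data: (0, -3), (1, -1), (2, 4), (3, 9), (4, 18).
-3 + (6/5)x + x²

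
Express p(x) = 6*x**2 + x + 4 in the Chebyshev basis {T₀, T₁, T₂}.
(7)T₀ + T₁ + (3)T₂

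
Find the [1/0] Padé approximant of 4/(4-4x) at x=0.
x + 1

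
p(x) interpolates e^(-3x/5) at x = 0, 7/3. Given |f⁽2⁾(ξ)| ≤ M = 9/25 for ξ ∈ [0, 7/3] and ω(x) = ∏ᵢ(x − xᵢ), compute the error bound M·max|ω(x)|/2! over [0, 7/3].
49/200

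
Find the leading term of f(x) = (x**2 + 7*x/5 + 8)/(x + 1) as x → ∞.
x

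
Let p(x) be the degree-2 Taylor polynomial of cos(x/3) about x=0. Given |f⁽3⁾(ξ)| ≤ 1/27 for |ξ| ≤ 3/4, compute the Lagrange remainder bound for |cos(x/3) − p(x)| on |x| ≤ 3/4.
1/384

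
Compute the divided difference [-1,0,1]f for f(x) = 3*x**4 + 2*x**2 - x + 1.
5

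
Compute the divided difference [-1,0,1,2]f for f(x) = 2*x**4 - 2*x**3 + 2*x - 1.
2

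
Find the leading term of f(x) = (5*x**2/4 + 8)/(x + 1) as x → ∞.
5*x/4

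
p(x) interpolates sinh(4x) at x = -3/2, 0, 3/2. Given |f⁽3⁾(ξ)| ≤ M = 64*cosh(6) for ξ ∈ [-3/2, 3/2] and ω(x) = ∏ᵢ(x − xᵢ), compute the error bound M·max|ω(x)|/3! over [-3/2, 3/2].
8*sqrt(3)*cosh(6)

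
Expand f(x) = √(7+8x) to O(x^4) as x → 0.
sqrt(7) + 4*sqrt(7)*x/7 - 8*sqrt(7)*x**2/49 + 32*sqrt(7)*x**3/343 + O(x**4)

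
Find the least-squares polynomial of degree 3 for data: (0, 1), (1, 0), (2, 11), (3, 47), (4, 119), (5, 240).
64/63 + (-1219/378)x + (1/9)x² + (109/54)x³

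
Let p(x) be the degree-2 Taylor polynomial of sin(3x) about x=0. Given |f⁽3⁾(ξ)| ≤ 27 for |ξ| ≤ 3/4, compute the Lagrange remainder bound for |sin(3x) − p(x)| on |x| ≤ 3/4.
243/128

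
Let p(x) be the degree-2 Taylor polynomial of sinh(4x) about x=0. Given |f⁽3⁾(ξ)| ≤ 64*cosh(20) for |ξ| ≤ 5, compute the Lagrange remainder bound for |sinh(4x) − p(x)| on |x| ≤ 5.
4000*cosh(20)/3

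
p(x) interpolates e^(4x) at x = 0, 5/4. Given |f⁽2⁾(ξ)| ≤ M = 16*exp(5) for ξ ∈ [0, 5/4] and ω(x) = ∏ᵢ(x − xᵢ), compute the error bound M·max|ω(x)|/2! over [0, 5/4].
25*exp(5)/8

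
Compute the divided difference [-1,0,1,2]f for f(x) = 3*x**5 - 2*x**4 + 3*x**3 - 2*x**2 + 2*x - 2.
14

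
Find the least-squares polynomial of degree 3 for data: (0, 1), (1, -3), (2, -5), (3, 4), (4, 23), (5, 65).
20/21 + (-437/126)x + (-31/21)x² + (17/18)x³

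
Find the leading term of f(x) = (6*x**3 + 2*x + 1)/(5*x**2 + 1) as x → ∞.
6*x/5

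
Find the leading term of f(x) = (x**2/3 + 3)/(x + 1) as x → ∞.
x/3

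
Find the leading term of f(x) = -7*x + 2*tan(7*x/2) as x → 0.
343*x**3/12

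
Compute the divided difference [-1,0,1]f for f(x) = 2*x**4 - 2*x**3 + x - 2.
2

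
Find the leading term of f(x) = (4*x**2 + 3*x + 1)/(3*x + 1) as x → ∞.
4*x/3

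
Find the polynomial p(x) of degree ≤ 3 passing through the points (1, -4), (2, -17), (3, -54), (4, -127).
-2*x**3 + x - 3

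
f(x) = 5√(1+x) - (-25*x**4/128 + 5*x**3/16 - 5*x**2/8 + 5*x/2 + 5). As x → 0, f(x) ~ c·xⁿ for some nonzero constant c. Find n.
5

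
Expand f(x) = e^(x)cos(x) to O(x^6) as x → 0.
1 + x - x**3/3 - x**4/6 - x**5/30 + O(x**6)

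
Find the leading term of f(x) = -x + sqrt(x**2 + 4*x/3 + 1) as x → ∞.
2/3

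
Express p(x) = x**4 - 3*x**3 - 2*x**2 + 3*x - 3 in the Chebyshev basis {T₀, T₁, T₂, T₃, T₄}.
(-29/8)T₀ + (3/4)T₁ + (-1/2)T₂ + (-3/4)T₃ + (1/8)T₄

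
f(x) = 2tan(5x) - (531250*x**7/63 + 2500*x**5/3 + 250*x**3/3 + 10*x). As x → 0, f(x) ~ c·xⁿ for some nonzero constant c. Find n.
9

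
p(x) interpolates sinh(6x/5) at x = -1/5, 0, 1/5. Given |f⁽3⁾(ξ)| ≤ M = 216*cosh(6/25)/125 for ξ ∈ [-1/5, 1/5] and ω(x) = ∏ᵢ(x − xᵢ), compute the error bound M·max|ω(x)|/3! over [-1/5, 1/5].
8*sqrt(3)*cosh(6/25)/15625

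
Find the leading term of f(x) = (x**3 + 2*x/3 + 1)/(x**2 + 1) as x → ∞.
x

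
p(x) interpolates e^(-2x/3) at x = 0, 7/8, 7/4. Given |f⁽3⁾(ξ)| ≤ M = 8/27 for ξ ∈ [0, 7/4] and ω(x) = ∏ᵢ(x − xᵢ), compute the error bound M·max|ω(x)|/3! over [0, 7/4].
343*sqrt(3)/46656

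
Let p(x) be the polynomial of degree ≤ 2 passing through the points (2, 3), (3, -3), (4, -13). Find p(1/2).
9/2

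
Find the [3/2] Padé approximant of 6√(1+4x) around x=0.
(12*x**3 + 54*x**2 + 36*x + 6)/(3*x**2 + 4*x + 1)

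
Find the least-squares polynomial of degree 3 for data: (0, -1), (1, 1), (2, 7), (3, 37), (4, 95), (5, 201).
-55/63 + (416/189)x + (-28/9)x² + (58/27)x³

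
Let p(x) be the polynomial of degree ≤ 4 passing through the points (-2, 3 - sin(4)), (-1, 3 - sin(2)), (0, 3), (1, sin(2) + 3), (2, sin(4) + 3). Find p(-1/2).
-5*sin(2)/8 + sin(4)/16 + 3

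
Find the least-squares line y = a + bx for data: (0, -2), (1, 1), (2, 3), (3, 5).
a = -17/10, b = 23/10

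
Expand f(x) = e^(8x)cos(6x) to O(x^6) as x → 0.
1 + 8*x + 14*x**2 - 176*x**3/3 - 1054*x**4/3 - 12464*x**5/15 + O(x**6)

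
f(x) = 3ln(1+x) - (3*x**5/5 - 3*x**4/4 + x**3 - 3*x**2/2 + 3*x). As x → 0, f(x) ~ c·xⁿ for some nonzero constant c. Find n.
6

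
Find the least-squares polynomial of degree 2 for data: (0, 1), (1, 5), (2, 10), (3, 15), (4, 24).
43/35 + (96/35)x + (5/7)x²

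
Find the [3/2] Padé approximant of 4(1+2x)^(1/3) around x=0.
(224*x**3/405 + 112*x**2/15 + 56*x/5 + 4)/(8*x**2/9 + 32*x/15 + 1)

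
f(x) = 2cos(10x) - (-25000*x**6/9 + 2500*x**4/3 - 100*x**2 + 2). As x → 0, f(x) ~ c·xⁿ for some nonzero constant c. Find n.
8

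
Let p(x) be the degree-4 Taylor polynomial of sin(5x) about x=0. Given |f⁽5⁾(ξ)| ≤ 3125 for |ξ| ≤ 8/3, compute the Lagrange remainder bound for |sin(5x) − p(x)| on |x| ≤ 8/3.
2560000/729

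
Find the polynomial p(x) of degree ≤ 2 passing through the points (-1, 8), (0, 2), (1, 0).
2*x**2 - 4*x + 2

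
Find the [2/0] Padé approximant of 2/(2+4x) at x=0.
4*x**2 - 2*x + 1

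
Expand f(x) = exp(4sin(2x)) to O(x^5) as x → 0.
1 + 8*x + 32*x**2 + 80*x**3 + 128*x**4 + O(x**5)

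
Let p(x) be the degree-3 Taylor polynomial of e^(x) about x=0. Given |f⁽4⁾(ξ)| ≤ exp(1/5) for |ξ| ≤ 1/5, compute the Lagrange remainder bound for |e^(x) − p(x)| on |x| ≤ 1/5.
exp(1/5)/15000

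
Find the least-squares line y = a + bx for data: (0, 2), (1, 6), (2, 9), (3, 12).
a = 23/10, b = 33/10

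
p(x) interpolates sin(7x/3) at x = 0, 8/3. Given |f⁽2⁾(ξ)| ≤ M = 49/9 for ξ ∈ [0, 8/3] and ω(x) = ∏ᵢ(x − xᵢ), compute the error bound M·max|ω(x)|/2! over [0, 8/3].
392/81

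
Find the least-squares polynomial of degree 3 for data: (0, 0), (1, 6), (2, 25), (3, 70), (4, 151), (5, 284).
-1/14 + (335/84)x + (1/7)x² + (25/12)x³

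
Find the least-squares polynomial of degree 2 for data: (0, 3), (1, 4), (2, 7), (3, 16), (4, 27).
109/35 + (-10/7)x + (13/7)x²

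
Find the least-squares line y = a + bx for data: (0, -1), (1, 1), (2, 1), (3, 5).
a = -6/5, b = 9/5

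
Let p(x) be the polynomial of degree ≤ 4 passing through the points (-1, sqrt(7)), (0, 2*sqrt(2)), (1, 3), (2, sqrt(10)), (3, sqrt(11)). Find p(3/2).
-5*sqrt(2)/16 - 5*sqrt(11)/128 + 3*sqrt(7)/128 + 15*sqrt(10)/32 + 135/64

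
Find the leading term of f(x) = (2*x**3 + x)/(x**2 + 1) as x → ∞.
2*x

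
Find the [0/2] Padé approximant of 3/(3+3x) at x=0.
1/(x + 1)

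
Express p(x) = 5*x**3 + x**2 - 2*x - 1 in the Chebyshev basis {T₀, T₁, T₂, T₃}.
(-1/2)T₀ + (7/4)T₁ + (1/2)T₂ + (5/4)T₃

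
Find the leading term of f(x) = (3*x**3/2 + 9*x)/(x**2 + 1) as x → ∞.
3*x/2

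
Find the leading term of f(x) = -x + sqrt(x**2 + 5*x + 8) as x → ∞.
5/2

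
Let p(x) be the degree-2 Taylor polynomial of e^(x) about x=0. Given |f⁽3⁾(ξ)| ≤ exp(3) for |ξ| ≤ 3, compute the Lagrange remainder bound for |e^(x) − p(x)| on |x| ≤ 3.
9*exp(3)/2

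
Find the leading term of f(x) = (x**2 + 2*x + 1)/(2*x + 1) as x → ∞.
x/2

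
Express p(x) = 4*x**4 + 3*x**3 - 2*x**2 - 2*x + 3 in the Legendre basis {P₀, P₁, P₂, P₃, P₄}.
(47/15)P₀ + (-1/5)P₁ + (20/21)P₂ + (6/5)P₃ + (32/35)P₄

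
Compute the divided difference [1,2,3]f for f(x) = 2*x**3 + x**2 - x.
13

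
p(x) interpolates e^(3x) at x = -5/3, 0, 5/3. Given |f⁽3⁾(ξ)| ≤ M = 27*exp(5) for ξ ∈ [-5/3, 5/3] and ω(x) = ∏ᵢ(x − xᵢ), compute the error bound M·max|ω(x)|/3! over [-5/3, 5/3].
125*sqrt(3)*exp(5)/27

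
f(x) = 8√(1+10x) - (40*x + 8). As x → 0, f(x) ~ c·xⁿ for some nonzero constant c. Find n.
2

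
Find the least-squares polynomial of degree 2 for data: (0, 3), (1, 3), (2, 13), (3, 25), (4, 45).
13/5 + (-7/5)x + (3)x²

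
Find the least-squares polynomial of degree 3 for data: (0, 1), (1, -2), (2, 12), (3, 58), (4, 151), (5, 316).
43/63 + (-1207/378)x + (-199/126)x² + (80/27)x³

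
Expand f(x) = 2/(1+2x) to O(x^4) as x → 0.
2 - 4*x + 8*x**2 - 16*x**3 + O(x**4)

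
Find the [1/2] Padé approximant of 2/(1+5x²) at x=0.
2/(5*x**2 + 1)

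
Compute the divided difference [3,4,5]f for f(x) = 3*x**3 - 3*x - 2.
36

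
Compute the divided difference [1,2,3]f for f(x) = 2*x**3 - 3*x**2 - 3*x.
9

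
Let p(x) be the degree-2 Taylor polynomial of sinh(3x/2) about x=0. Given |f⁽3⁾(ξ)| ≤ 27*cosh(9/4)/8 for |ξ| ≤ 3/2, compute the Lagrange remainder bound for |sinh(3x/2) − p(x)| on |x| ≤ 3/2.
243*cosh(9/4)/128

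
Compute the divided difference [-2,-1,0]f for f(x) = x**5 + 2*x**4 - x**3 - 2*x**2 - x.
0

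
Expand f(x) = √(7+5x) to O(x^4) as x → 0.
sqrt(7) + 5*sqrt(7)*x/14 - 25*sqrt(7)*x**2/392 + 125*sqrt(7)*x**3/5488 + O(x**4)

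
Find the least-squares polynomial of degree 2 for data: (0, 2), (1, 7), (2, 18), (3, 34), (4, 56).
69/35 + (33/14)x + (39/14)x²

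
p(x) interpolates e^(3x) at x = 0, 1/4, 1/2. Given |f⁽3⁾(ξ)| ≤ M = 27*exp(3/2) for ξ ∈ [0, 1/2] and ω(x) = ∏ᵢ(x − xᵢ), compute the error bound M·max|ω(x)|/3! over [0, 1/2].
sqrt(3)*exp(3/2)/64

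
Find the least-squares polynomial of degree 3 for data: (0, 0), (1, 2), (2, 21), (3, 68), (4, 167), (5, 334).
-11/42 + (617/252)x + (-95/42)x² + (109/36)x³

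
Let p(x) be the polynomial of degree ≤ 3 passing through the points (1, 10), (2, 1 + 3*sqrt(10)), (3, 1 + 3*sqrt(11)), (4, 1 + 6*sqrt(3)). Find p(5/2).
-3*sqrt(3)/8 + 7/16 + 27*sqrt(10)/16 + 27*sqrt(11)/16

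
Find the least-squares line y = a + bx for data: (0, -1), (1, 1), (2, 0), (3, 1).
a = -1/2, b = 1/2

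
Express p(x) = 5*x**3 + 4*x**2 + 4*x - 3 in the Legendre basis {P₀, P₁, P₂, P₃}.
(-5/3)P₀ + (7)P₁ + (8/3)P₂ + (2)P₃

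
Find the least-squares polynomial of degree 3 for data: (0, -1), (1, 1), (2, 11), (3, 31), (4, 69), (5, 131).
-74/63 + (629/378)x + (17/126)x² + (26/27)x³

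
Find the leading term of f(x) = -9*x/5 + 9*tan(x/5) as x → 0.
3*x**3/125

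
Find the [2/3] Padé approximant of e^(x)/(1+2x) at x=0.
(13*x**2/148 + 94*x/185 + 1)/(353*x**3/2220 - 669*x**2/740 + 279*x/185 + 1)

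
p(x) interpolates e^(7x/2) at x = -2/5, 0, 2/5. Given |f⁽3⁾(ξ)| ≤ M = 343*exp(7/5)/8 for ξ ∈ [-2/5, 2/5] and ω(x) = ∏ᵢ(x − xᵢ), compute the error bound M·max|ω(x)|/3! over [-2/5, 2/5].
343*sqrt(3)*exp(7/5)/3375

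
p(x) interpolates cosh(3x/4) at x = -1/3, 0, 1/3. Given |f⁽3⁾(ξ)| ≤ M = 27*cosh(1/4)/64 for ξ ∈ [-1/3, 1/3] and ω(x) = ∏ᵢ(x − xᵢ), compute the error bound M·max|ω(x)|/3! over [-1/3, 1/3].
sqrt(3)*cosh(1/4)/1728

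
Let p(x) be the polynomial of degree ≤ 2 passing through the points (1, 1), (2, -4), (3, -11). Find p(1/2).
11/4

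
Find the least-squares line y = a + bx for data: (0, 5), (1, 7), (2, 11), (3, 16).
a = 21/5, b = 37/10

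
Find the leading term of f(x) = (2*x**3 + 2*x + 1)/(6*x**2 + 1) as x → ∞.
x/3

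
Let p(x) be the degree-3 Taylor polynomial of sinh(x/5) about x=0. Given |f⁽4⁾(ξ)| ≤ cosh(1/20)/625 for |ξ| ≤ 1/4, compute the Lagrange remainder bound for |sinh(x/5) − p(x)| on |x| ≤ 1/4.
cosh(1/20)/3840000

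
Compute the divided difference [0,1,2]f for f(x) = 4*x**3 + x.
12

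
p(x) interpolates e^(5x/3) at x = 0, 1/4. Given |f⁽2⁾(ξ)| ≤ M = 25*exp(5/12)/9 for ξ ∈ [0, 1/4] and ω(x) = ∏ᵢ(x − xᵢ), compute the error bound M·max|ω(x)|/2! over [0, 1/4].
25*exp(5/12)/1152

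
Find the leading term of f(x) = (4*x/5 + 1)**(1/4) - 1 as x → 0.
x/5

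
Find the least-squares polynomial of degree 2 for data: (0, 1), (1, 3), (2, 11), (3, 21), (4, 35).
5/7 + (41/35)x + (13/7)x²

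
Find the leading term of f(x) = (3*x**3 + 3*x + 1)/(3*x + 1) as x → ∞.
x**2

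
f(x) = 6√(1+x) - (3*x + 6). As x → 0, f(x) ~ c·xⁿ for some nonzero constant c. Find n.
2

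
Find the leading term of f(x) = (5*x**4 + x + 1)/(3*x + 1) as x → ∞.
5*x**3/3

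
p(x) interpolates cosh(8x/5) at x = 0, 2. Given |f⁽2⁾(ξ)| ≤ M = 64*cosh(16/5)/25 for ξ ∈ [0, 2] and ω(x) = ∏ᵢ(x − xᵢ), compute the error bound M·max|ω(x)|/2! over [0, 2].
32*cosh(16/5)/25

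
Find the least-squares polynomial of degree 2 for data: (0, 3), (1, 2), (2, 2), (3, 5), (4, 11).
113/35 + (-207/70)x + (17/14)x²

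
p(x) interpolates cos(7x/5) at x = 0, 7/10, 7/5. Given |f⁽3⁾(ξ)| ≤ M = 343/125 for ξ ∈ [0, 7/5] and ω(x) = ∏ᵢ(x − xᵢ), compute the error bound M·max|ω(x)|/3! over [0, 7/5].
117649*sqrt(3)/3375000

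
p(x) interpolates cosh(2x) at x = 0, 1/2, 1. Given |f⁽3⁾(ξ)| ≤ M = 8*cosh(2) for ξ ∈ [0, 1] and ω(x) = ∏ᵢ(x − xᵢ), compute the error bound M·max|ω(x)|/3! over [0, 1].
sqrt(3)*cosh(2)/27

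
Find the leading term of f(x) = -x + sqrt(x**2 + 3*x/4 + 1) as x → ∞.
3/8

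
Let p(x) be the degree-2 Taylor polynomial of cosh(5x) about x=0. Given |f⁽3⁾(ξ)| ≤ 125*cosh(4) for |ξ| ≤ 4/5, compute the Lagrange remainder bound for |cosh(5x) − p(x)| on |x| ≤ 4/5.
32*cosh(4)/3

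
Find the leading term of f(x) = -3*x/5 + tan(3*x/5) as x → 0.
9*x**3/125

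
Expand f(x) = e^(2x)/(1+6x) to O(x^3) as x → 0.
1 - 4*x + 26*x**2 + O(x**3)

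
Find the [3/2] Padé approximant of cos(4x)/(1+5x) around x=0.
(2200*x**3/51 - 440*x**2/51 - 5*x + 1)/(1 - 1307*x**2/51)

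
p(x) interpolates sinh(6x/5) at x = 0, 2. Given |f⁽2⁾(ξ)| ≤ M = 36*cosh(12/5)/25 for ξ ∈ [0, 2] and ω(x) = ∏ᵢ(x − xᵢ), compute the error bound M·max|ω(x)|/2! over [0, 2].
18*cosh(12/5)/25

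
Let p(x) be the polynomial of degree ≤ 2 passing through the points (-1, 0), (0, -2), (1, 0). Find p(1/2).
-3/2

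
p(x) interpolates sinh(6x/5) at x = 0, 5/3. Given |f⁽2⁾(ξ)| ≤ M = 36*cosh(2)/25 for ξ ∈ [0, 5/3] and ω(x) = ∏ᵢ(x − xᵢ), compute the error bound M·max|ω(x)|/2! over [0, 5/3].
cosh(2)/2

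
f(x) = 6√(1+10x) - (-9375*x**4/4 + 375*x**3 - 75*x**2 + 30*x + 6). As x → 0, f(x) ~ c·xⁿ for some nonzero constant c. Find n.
5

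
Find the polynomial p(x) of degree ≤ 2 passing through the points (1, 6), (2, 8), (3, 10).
2*x + 4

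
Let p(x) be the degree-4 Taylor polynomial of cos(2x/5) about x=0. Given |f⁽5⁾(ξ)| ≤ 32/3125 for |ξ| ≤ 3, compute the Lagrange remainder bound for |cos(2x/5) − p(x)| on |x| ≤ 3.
324/15625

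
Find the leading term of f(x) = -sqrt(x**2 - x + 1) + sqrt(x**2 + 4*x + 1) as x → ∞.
5/2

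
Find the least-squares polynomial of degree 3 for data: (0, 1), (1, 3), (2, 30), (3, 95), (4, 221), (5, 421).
58/63 + (-638/189)x + (53/18)x² + (157/54)x³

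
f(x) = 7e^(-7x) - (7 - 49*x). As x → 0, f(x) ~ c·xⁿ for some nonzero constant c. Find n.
2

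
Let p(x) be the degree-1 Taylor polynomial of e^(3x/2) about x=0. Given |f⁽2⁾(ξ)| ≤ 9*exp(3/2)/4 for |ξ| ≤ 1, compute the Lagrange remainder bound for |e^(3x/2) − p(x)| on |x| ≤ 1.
9*exp(3/2)/8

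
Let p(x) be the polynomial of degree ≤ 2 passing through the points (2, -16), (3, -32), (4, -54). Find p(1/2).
-13/4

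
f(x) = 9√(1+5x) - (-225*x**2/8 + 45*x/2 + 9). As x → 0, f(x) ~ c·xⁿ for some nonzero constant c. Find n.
3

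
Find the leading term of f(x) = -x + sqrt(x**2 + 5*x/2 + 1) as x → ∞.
5/4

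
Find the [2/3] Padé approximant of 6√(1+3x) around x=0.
(189*x**2/8 + 126*x/5 + 6)/(-27*x**3/160 + 81*x**2/80 + 27*x/10 + 1)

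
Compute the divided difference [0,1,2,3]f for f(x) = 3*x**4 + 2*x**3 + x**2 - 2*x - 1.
20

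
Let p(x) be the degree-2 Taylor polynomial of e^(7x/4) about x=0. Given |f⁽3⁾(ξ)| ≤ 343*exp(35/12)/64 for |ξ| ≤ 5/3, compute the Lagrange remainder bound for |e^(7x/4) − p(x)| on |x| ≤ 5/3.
42875*exp(35/12)/10368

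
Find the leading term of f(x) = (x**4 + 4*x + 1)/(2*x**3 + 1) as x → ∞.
x/2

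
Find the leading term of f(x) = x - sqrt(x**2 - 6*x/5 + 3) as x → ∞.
3/5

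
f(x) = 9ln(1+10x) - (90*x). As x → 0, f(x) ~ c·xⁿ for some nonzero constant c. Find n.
2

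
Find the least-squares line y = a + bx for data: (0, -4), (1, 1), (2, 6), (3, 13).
a = -22/5, b = 28/5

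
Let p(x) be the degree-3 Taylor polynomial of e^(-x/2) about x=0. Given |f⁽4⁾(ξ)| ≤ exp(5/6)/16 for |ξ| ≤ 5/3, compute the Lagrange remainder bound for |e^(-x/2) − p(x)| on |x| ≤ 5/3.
625*exp(5/6)/31104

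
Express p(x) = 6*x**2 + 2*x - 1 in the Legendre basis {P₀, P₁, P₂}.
P₀ + (2)P₁ + (4)P₂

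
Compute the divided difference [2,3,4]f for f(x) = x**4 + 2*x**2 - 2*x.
57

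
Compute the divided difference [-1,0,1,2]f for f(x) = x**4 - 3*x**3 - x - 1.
-1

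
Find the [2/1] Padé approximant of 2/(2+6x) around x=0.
1/(3*x + 1)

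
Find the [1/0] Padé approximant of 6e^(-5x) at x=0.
6 - 30*x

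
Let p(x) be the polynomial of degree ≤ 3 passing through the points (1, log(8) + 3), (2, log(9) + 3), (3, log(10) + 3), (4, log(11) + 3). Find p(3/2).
log(3*11**(1/16)*2**(5/8)*3**(7/8)*5**(11/16)/5) + 3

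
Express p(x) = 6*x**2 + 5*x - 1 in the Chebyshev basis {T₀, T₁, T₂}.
(2)T₀ + (5)T₁ + (3)T₂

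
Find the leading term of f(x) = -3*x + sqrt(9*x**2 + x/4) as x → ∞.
1/24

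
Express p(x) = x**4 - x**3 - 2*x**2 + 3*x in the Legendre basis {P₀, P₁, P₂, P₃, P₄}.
(-7/15)P₀ + (12/5)P₁ + (-16/21)P₂ + (-2/5)P₃ + (8/35)P₄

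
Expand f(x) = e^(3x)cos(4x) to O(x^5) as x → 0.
1 + 3*x - 7*x**2/2 - 39*x**3/2 - 527*x**4/24 + O(x**5)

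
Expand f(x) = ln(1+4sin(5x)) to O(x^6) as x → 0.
20*x - 200*x**2 + 7750*x**3/3 - 115000*x**4/3 + 3640625*x**5/6 + O(x**6)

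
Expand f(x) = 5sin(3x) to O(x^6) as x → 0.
15*x - 45*x**3/2 + 81*x**5/8 + O(x**6)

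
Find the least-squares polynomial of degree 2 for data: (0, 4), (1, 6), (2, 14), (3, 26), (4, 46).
144/35 + (-36/35)x + (20/7)x²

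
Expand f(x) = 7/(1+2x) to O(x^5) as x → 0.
7 - 14*x + 28*x**2 - 56*x**3 + 112*x**4 + O(x**5)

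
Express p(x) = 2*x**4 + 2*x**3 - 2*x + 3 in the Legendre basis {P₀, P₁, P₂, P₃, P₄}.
(17/5)P₀ + (-4/5)P₁ + (8/7)P₂ + (4/5)P₃ + (16/35)P₄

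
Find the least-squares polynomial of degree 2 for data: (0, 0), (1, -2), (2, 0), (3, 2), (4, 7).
-1/5 + (-11/5)x + x²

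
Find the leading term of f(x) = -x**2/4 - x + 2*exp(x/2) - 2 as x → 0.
x**3/24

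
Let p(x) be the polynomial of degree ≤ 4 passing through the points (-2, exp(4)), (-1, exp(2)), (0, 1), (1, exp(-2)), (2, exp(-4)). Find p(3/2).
((-5*exp(4) - 70 + 28*exp(2))*exp(4) + 35 + 140*exp(2))*exp(-4)/128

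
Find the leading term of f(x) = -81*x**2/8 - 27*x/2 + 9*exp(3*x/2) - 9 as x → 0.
81*x**3/16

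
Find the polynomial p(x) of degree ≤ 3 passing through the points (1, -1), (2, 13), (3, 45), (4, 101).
x**3 + 3*x**2 - 2*x - 3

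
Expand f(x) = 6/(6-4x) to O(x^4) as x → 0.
1 + 2*x/3 + 4*x**2/9 + 8*x**3/27 + O(x**4)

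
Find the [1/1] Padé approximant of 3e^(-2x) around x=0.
(3 - 3*x)/(x + 1)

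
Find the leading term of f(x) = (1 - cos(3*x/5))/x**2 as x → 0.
9/50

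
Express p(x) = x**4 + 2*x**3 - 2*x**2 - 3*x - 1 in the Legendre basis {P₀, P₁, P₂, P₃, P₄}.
(-22/15)P₀ + (-9/5)P₁ + (-16/21)P₂ + (4/5)P₃ + (8/35)P₄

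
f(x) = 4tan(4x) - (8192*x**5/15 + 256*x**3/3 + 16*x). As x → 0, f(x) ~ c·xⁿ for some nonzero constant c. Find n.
7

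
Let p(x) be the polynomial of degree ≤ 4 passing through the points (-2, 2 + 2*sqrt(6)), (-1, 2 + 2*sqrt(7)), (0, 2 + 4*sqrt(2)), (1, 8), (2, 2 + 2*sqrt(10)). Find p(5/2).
-283/16 - 45*sqrt(7)/16 + 35*sqrt(6)/64 + 315*sqrt(10)/64 + 189*sqrt(2)/16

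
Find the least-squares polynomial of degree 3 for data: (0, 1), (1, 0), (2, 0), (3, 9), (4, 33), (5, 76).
8/7 + (-5/7)x + (-13/7)x² + x³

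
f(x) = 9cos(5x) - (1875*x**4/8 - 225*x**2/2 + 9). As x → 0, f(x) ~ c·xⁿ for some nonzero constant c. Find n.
6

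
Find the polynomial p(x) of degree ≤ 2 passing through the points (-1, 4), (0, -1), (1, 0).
3*x**2 - 2*x - 1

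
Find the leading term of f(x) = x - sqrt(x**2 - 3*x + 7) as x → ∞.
3/2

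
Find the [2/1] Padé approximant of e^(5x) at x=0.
(25*x**2/6 + 10*x/3 + 1)/(1 - 5*x/3)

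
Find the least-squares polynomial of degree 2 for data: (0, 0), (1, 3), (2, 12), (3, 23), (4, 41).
-1/35 + (37/35)x + (16/7)x²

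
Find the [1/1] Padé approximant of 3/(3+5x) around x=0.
1/(5*x/3 + 1)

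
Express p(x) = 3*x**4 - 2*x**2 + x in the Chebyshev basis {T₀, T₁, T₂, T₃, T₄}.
(1/8)T₀ + T₁ + (1/2)T₂ + (3/8)T₄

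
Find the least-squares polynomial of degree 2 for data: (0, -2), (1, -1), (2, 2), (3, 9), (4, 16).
-74/35 + (1/35)x + (8/7)x²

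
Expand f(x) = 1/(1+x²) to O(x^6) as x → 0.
1 - x**2 + x**4 + O(x**6)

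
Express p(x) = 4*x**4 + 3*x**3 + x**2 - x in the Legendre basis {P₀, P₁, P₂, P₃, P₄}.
(17/15)P₀ + (4/5)P₁ + (62/21)P₂ + (6/5)P₃ + (32/35)P₄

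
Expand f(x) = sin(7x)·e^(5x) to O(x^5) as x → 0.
7*x + 35*x**2 + 91*x**3/3 - 140*x**4 + O(x**5)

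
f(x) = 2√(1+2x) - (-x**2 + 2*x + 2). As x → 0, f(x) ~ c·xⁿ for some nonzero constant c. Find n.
3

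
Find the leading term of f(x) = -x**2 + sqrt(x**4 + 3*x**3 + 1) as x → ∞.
3*x/2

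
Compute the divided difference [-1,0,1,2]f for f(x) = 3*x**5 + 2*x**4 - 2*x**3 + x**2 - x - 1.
17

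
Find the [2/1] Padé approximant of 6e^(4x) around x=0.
(16*x**2 + 16*x + 6)/(1 - 4*x/3)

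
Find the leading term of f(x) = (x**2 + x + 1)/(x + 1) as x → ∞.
x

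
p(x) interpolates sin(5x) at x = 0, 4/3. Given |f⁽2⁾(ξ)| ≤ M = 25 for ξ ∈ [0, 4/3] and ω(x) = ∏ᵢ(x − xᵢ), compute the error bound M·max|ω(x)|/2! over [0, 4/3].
50/9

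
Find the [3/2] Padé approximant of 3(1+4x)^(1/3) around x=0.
(448*x**3/135 + 112*x**2/5 + 84*x/5 + 3)/(32*x**2/9 + 64*x/15 + 1)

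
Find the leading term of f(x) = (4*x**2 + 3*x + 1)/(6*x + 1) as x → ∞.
2*x/3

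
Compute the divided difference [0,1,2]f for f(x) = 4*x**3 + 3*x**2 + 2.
15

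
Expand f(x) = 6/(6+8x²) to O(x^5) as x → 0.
1 - 4*x**2/3 + 16*x**4/9 + O(x**5)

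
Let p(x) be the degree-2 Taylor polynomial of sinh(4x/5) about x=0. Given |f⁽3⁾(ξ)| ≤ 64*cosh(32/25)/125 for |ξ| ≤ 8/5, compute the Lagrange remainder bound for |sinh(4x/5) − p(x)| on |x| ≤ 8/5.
16384*cosh(32/25)/46875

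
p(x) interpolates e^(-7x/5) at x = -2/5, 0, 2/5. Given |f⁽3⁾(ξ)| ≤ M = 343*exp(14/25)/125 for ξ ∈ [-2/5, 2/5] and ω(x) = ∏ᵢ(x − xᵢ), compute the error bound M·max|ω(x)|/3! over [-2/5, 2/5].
2744*sqrt(3)*exp(14/25)/421875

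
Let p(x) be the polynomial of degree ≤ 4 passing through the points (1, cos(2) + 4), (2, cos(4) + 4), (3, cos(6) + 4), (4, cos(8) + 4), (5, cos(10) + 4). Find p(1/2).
315*cos(2)/128 + 35*cos(10)/128 - 45*cos(8)/32 - 105*cos(4)/32 + 189*cos(6)/64 + 4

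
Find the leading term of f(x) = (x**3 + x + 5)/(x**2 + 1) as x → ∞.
x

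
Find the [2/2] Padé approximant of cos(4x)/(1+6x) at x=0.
(-176*x**2/21 + 2*x/7 + 1)/(4*x**2/3 + 44*x/7 + 1)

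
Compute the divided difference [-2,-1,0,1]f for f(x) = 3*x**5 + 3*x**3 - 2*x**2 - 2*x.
18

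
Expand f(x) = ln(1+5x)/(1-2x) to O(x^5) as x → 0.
5*x - 5*x**2/2 + 110*x**3/3 - 995*x**4/12 + O(x**5)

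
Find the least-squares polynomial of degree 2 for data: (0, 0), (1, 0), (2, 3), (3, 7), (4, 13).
-1/7 + (-29/70)x + (13/14)x²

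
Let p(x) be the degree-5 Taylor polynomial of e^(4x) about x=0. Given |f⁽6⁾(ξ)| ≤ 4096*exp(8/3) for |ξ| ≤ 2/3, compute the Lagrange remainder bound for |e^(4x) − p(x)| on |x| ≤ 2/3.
16384*exp(8/3)/32805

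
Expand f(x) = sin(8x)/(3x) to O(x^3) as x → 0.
8/3 - 256*x**2/9 + O(x**3)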